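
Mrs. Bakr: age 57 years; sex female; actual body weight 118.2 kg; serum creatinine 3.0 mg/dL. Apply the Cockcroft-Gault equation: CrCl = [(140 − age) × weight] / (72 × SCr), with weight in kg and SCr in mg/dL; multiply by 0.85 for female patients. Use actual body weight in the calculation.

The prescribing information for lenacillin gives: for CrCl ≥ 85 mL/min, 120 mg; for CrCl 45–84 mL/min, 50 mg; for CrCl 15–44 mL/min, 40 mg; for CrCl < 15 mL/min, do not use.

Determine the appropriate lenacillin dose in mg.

CrCl = (140 − 57) × 118.2 / (72 × 3) × 0.85 = 9810.6 / 216.00 × 0.85 ≈ 38.6 mL/min
CrCl ≈ 39 mL/min → bracket 15–44 mL/min.
Dose for this bracket: 40 mg.

40 mg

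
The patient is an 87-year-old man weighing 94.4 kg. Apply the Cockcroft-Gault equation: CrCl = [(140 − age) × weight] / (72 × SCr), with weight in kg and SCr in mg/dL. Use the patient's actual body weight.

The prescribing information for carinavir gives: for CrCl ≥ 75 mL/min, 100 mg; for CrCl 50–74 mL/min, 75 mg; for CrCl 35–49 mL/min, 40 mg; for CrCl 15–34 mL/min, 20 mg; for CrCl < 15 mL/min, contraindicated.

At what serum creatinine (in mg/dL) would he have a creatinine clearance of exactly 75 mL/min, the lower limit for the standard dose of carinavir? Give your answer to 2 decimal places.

Standard dose requires CrCl ≥ 75 mL/min.
Set (140 − 87) × 94.4 / (72 × SCr) = 75
SCr = (140 − 87) × 94.4 / (72 × 75) = 0.927 mg/dL

0.93 mg/dL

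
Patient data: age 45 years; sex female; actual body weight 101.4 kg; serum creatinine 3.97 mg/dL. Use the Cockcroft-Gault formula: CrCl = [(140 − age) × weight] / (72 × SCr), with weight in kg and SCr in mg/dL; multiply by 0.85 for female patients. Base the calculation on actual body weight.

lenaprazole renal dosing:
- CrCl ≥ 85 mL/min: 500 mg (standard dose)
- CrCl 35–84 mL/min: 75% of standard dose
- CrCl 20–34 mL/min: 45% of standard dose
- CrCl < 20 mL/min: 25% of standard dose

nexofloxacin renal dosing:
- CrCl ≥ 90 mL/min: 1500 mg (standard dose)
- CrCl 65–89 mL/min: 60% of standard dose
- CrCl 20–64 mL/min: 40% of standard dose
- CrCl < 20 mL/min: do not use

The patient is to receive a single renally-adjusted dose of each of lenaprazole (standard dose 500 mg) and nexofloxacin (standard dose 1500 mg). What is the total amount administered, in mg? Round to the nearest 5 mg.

825 mg

CrCl = (140 − 45) × 101.4 / (72 × 3.97) × 0.85 = 9633.0 / 285.84 × 0.85 ≈ 28.6 mL/min
CrCl ≈ 29 mL/min.
lenaprazole: 20–34 mL/min → 45% of 500 mg = 225 mg.
nexofloxacin: 20–64 mL/min → 40% of 1500 mg = 600 mg.
Total = 225 + 600 = 825 mg.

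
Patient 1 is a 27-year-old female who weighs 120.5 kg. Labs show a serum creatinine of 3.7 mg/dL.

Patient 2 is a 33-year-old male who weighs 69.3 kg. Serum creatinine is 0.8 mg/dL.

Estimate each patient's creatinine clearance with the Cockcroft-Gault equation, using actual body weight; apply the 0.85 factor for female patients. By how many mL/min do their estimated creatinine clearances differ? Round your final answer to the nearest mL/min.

Patient 1: CrCl = (140 − 27) × 120.5 / (72 × 3.7) × 0.85 = 13616.5 / 266.40 × 0.85 ≈ 43.4 mL/min
Patient 2: CrCl = (140 − 33) × 69.3 / (72 × 0.8) = 7415.1 / 57.60 ≈ 128.7 mL/min
|43.4 − 128.7| = 85.3 mL/min

85 mL/min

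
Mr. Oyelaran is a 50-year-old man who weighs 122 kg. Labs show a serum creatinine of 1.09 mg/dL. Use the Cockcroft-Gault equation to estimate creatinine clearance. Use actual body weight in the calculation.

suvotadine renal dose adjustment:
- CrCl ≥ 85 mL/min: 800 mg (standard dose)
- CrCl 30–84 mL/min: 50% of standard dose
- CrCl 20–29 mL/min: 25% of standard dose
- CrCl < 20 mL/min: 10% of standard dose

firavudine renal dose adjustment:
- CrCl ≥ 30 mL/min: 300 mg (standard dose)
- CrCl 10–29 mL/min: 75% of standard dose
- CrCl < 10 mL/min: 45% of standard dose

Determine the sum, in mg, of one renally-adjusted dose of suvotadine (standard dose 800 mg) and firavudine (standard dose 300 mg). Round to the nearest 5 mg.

1100 mg

CrCl = (140 − 50) × 122 / (72 × 1.09) = 10980.0 / 78.48 ≈ 139.9 mL/min
CrCl ≈ 140 mL/min.
suvotadine: ≥ 85 mL/min → 100% of 800 mg = 800 mg.
firavudine: ≥ 30 mL/min → 100% of 300 mg = 300 mg.
Total = 800 + 300 = 1100 mg.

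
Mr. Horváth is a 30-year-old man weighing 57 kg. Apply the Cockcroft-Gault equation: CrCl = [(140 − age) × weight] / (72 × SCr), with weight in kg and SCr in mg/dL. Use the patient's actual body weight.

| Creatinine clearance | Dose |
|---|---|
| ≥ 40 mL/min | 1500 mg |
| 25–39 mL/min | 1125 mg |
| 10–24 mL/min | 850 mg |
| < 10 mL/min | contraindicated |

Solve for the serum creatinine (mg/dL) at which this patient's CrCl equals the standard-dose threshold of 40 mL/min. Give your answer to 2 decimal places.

2.18 mg/dL

Standard dose requires CrCl ≥ 40 mL/min.
Set (140 − 30) × 57 / (72 × SCr) = 40
SCr = (140 − 30) × 57 / (72 × 40) = 2.177 mg/dL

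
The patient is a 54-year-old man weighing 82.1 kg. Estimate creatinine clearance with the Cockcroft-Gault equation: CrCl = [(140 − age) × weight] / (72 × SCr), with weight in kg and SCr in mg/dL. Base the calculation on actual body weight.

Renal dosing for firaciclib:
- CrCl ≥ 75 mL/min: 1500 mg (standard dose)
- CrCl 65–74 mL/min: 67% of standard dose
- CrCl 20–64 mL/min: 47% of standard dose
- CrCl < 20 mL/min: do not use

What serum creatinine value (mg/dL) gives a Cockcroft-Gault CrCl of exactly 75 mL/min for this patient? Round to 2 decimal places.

1.31 mg/dL

Standard dose requires CrCl ≥ 75 mL/min.
Set (140 − 54) × 82.1 / (72 × SCr) = 75
SCr = (140 − 54) × 82.1 / (72 × 75) = 1.308 mg/dL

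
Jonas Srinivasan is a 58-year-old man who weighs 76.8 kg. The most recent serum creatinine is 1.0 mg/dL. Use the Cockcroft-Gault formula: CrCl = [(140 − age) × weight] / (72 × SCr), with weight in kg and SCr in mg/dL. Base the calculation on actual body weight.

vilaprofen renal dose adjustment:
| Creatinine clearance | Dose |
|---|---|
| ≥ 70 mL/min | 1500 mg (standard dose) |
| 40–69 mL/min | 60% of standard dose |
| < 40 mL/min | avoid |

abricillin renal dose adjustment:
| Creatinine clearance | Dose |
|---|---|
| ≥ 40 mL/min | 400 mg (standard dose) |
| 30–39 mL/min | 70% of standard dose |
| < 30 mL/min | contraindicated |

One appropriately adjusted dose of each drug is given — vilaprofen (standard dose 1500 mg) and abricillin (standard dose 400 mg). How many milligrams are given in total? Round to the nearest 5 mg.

1900 mg

CrCl = (140 − 58) × 76.8 / (72 × 1) = 6297.6 / 72.00 ≈ 87.5 mL/min
CrCl ≈ 87 mL/min.
vilaprofen: ≥ 70 mL/min → 100% of 1500 mg = 1500 mg.
abricillin: ≥ 40 mL/min → 100% of 400 mg = 400 mg.
Total = 1500 + 400 = 1900 mg.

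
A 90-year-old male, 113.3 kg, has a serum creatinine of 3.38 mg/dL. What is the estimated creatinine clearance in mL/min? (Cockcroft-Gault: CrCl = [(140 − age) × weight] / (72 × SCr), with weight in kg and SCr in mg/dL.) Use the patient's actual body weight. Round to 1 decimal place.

CrCl = (140 − 90) × 113.3 / (72 × 3.38) = 5665.0 / 243.36 ≈ 23.3 mL/min

23.3 mL/min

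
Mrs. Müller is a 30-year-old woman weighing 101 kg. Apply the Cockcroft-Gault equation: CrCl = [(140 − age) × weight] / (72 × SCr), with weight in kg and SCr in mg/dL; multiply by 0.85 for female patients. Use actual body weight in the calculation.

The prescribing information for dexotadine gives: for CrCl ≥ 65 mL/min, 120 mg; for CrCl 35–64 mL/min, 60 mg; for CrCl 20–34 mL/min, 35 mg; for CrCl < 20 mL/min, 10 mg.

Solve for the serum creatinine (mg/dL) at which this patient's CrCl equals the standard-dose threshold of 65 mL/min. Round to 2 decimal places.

2.02 mg/dL

Standard dose requires CrCl ≥ 65 mL/min.
Set (140 − 30) × 101 × 0.85 / (72 × SCr) = 65
SCr = (140 − 30) × 101 × 0.85 / (72 × 65) = 2.018 mg/dL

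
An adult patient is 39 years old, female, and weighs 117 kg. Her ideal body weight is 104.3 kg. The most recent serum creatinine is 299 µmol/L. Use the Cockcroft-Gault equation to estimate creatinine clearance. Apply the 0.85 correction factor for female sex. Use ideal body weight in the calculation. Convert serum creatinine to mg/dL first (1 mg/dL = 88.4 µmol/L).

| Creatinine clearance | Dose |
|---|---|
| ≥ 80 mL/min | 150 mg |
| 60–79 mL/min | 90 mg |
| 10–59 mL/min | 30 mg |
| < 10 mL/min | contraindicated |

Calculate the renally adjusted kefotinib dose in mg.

30 mg

SCr = 299 / 88.4 = 3.382 mg/dL
CrCl = (140 − 39) × 104.3 / (72 × 3.382) × 0.85 = 10534.3 / 243.50 × 0.85 ≈ 36.8 mL/min
CrCl ≈ 37 mL/min → bracket 10–59 mL/min.
Dose for this bracket: 30 mg.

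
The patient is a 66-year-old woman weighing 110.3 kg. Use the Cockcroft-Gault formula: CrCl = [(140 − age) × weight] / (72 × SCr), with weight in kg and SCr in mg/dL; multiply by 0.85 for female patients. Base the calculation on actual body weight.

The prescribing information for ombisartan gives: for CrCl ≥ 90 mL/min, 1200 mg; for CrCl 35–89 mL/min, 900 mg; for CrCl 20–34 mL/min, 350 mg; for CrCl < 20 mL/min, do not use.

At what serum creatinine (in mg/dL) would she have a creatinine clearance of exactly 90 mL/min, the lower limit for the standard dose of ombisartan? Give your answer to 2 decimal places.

1.07 mg/dL

Standard dose requires CrCl ≥ 90 mL/min.
Set (140 − 66) × 110.3 × 0.85 / (72 × SCr) = 90
SCr = (140 − 66) × 110.3 × 0.85 / (72 × 90) = 1.071 mg/dL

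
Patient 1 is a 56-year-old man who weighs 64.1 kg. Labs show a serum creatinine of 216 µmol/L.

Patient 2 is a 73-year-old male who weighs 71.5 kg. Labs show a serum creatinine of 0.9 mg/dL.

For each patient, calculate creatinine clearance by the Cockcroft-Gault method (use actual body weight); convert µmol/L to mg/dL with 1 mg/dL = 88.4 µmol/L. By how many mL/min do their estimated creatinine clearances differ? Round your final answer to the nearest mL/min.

43 mL/min

Patient 1: SCr = 216 / 88.4 = 2.443 mg/dL
Patient 1: CrCl = (140 − 56) × 64.1 / (72 × 2.443) = 5384.4 / 175.90 ≈ 30.6 mL/min
Patient 2: CrCl = (140 − 73) × 71.5 / (72 × 0.9) = 4790.5 / 64.80 ≈ 73.9 mL/min
|30.6 − 73.9| = 43.3 mL/min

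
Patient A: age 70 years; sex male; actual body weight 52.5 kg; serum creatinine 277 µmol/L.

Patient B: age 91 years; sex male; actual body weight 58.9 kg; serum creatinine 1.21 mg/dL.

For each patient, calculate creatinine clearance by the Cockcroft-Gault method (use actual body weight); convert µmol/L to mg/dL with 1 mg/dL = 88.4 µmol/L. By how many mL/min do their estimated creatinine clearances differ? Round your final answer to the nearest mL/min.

17 mL/min

Patient A: SCr = 277 / 88.4 = 3.133 mg/dL
Patient A: CrCl = (140 − 70) × 52.5 / (72 × 3.133) = 3675.0 / 225.58 ≈ 16.3 mL/min
Patient B: CrCl = (140 − 91) × 58.9 / (72 × 1.21) = 2886.1 / 87.12 ≈ 33.1 mL/min
|16.3 − 33.1| = 16.8 mL/min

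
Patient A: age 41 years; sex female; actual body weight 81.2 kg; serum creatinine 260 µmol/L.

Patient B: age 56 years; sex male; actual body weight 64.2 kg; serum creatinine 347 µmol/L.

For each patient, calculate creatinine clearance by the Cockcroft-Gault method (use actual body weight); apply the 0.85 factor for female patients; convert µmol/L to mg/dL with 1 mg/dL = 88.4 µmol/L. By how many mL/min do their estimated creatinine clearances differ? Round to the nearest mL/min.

Patient A: SCr = 260 / 88.4 = 2.941 mg/dL
Patient A: CrCl = (140 − 41) × 81.2 / (72 × 2.941) × 0.85 = 8038.8 / 211.75 × 0.85 ≈ 32.3 mL/min
Patient B: SCr = 347 / 88.4 = 3.925 mg/dL
Patient B: CrCl = (140 − 56) × 64.2 / (72 × 3.925) = 5392.8 / 282.60 ≈ 19.1 mL/min
|32.3 − 19.1| = 13.2 mL/min

13 mL/min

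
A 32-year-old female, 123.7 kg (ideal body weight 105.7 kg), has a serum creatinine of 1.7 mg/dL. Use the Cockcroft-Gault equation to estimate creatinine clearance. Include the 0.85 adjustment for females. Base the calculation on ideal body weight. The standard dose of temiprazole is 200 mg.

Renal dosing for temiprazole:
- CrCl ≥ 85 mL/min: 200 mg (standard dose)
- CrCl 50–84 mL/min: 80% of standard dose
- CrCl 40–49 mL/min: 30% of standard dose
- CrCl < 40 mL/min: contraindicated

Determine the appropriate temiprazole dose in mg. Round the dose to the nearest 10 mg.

CrCl = (140 − 32) × 105.7 / (72 × 1.7) × 0.85 = 11415.6 / 122.40 × 0.85 ≈ 79.3 mL/min
CrCl ≈ 79 mL/min → bracket 50–84 mL/min.
80% of 200 mg = 160 mg

160 mg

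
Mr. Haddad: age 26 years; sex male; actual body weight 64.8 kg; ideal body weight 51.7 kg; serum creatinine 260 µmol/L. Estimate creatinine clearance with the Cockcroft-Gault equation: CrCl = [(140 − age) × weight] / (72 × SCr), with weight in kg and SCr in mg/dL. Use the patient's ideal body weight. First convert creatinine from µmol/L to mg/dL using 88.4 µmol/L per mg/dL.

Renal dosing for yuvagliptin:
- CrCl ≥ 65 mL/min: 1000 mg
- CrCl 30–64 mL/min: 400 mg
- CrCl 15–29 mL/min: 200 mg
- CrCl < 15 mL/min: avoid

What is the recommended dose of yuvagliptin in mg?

200 mg

SCr = 260 / 88.4 = 2.941 mg/dL
CrCl = (140 − 26) × 51.7 / (72 × 2.941) = 5893.8 / 211.75 ≈ 27.8 mL/min
CrCl ≈ 28 mL/min → bracket 15–29 mL/min.
Dose for this bracket: 200 mg.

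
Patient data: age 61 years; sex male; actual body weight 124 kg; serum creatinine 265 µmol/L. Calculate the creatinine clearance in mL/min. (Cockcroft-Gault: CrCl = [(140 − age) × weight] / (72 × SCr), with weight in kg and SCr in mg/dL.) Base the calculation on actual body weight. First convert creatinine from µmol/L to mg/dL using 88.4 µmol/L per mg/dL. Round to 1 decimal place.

45.4 mL/min

SCr = 265 / 88.4 = 2.998 mg/dL
CrCl = (140 − 61) × 124 / (72 × 2.998) = 9796.0 / 215.86 ≈ 45.4 mL/min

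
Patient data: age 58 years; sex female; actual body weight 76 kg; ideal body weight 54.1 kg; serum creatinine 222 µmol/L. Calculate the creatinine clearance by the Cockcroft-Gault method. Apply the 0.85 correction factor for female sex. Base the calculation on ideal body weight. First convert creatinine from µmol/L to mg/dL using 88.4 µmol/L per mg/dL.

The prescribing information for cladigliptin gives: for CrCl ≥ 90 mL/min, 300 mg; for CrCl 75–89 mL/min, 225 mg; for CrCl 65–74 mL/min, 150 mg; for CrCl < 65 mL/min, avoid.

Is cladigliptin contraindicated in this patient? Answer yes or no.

SCr = 222 / 88.4 = 2.511 mg/dL
CrCl = (140 − 58) × 54.1 / (72 × 2.511) × 0.85 = 4436.2 / 180.79 × 0.85 ≈ 20.9 mL/min
CrCl ≈ 21 mL/min, which is < 65 mL/min.

yes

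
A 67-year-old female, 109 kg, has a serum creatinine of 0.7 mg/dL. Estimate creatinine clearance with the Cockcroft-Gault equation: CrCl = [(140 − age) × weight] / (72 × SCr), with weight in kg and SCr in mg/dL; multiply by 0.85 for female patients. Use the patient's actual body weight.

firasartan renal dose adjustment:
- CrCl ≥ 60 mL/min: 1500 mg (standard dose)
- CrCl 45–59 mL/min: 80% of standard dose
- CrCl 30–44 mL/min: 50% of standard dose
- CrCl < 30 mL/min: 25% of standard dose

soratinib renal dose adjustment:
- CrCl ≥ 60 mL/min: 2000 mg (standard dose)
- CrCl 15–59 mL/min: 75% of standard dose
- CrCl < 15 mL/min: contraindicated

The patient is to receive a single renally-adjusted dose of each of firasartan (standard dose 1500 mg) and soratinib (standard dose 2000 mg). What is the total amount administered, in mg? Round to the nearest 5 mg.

CrCl = (140 − 67) × 109 / (72 × 0.7) × 0.85 = 7957.0 / 50.40 × 0.85 ≈ 134.2 mL/min
CrCl ≈ 134 mL/min.
firasartan: ≥ 60 mL/min → 100% of 1500 mg = 1500 mg.
soratinib: ≥ 60 mL/min → 100% of 2000 mg = 2000 mg.
Total = 1500 + 2000 = 3500 mg.

3500 mg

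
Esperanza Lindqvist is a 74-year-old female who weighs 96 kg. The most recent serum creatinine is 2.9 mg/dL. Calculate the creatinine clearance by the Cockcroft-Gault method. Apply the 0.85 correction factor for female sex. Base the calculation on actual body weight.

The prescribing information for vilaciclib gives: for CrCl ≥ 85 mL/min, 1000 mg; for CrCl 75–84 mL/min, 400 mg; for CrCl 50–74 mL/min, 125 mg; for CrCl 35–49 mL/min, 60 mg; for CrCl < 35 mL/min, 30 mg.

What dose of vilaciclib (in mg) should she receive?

CrCl = (140 − 74) × 96 / (72 × 2.9) × 0.85 = 6336.0 / 208.80 × 0.85 ≈ 25.8 mL/min
CrCl ≈ 26 mL/min → bracket < 35 mL/min.
Dose for this bracket: 30 mg.

30 mg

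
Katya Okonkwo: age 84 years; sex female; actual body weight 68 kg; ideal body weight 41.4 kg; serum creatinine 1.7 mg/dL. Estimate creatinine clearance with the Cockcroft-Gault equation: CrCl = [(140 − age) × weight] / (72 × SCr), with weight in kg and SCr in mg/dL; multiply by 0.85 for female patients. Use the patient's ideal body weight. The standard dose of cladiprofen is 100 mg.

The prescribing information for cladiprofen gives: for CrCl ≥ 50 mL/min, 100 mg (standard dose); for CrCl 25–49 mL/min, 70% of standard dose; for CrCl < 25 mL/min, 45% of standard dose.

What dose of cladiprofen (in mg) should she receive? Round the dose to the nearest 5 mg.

CrCl = (140 − 84) × 41.4 / (72 × 1.7) × 0.85 = 2318.4 / 122.40 × 0.85 ≈ 16.1 mL/min
CrCl ≈ 16 mL/min → bracket < 25 mL/min.
45% of 100 mg = 45 mg

45 mg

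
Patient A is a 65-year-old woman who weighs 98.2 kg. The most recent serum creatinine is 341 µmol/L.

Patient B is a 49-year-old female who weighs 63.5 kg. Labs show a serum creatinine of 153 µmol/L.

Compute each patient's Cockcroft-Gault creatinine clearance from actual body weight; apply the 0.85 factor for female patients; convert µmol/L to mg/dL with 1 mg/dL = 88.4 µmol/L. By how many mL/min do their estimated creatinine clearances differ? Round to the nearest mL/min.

17 mL/min

Patient A: SCr = 341 / 88.4 = 3.857 mg/dL
Patient A: CrCl = (140 − 65) × 98.2 / (72 × 3.857) × 0.85 = 7365.0 / 277.70 × 0.85 ≈ 22.5 mL/min
Patient B: SCr = 153 / 88.4 = 1.731 mg/dL
Patient B: CrCl = (140 − 49) × 63.5 / (72 × 1.731) × 0.85 = 5778.5 / 124.63 × 0.85 ≈ 39.4 mL/min
|22.5 − 39.4| = 16.9 mL/min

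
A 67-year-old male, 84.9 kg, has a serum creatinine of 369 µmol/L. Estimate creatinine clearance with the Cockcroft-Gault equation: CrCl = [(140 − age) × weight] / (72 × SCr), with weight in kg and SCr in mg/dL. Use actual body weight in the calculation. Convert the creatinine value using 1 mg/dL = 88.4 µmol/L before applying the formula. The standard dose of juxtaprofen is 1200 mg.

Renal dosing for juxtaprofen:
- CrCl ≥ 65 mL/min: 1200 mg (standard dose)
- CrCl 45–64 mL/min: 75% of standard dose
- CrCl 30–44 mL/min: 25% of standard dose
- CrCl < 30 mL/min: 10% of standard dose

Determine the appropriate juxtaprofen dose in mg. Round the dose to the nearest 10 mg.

120 mg

SCr = 369 / 88.4 = 4.174 mg/dL
CrCl = (140 − 67) × 84.9 / (72 × 4.174) = 6197.7 / 300.53 ≈ 20.6 mL/min
CrCl ≈ 21 mL/min → bracket < 30 mL/min.
10% of 1200 mg = 120 mg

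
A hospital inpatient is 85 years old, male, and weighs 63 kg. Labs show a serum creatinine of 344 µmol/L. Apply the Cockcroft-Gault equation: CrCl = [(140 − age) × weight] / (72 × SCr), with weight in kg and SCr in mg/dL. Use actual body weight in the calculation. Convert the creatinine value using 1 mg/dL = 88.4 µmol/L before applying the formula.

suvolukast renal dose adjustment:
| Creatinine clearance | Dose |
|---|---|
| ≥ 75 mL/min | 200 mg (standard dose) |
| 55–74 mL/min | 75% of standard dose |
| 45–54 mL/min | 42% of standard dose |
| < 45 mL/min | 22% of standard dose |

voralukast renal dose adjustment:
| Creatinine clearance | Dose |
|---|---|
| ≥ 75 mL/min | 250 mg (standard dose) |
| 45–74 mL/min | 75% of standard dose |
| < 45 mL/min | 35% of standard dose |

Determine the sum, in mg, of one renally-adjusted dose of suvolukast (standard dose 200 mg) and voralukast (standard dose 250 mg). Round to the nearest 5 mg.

SCr = 344 / 88.4 = 3.891 mg/dL
CrCl = (140 − 85) × 63 / (72 × 3.891) = 3465.0 / 280.15 ≈ 12.4 mL/min
CrCl ≈ 12 mL/min.
suvolukast: < 45 mL/min → 22% of 200 mg = 44 mg.
voralukast: < 45 mL/min → 35% of 250 mg = 87.5 mg.
Total = 44 + 87.5 = 131.5 mg.

130 mg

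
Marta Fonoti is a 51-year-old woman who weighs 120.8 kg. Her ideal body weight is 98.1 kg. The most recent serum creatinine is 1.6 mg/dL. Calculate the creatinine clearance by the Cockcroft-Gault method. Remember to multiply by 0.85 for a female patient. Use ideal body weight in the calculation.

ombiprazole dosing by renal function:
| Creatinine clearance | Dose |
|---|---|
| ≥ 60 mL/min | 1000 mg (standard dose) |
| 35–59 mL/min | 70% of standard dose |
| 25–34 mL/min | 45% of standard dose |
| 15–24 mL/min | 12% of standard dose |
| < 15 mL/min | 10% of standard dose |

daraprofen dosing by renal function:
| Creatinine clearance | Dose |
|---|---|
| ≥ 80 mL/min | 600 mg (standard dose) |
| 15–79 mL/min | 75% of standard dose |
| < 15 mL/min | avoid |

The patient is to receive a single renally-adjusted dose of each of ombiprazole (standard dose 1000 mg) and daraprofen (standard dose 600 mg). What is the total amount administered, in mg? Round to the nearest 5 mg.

1450 mg

CrCl = (140 − 51) × 98.1 / (72 × 1.6) × 0.85 = 8730.9 / 115.20 × 0.85 ≈ 64.4 mL/min
CrCl ≈ 64 mL/min.
ombiprazole: ≥ 60 mL/min → 100% of 1000 mg = 1000 mg.
daraprofen: 15–79 mL/min → 75% of 600 mg = 450 mg.
Total = 1000 + 450 = 1450 mg.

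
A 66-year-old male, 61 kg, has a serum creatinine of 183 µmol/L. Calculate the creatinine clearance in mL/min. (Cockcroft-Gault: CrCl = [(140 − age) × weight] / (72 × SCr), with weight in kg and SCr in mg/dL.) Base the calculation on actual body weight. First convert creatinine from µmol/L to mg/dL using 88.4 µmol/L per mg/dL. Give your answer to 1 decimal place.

SCr = 183 / 88.4 = 2.07 mg/dL
CrCl = (140 − 66) × 61 / (72 × 2.07) = 4514.0 / 149.04 ≈ 30.3 mL/min

30.3 mL/min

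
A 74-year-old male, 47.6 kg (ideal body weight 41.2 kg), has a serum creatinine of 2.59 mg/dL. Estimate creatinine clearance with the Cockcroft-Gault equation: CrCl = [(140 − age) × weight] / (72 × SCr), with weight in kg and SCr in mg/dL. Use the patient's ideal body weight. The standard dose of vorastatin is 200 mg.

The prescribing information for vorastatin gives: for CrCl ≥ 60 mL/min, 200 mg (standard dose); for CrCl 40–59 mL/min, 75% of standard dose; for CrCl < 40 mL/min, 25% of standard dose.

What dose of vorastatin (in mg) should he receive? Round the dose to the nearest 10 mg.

50 mg

CrCl = (140 − 74) × 41.2 / (72 × 2.59) = 2719.2 / 186.48 ≈ 14.6 mL/min
CrCl ≈ 15 mL/min → bracket < 40 mL/min.
25% of 200 mg = 50 mg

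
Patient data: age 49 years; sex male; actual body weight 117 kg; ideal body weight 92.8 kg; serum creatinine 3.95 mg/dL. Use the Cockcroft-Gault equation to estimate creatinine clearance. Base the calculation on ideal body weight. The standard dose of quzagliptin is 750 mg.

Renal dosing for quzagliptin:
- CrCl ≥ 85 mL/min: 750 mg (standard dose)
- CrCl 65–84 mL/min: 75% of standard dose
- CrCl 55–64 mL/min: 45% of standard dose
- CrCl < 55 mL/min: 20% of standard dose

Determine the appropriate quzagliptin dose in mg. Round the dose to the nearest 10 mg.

150 mg

CrCl = (140 − 49) × 92.8 / (72 × 3.95) = 8444.8 / 284.40 ≈ 29.7 mL/min
CrCl ≈ 30 mL/min → bracket < 55 mL/min.
20% of 750 mg = 150 mg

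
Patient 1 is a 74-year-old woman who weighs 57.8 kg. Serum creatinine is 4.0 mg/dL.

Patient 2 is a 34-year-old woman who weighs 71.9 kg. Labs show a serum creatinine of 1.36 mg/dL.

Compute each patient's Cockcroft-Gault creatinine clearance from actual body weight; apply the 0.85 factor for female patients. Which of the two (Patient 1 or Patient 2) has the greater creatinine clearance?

Patient 2

Patient 1: CrCl = (140 − 74) × 57.8 / (72 × 4) × 0.85 = 3814.8 / 288.00 × 0.85 ≈ 11.3 mL/min
Patient 2: CrCl = (140 − 34) × 71.9 / (72 × 1.36) × 0.85 = 7621.4 / 97.92 × 0.85 ≈ 66.2 mL/min
11.3 vs 66.2 mL/min → Patient 2 is higher.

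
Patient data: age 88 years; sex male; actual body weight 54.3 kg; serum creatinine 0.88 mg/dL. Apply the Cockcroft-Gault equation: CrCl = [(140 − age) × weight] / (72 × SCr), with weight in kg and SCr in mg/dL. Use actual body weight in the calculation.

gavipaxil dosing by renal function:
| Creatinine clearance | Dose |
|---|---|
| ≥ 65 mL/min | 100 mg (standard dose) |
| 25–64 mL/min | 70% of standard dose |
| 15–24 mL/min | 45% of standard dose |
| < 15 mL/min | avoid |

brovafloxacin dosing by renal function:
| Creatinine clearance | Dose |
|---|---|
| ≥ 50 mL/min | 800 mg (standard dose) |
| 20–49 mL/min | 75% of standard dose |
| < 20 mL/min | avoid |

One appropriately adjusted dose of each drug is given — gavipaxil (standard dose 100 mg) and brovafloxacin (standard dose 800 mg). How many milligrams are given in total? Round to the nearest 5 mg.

CrCl = (140 − 88) × 54.3 / (72 × 0.88) = 2823.6 / 63.36 ≈ 44.6 mL/min
CrCl ≈ 45 mL/min.
gavipaxil: 25–64 mL/min → 70% of 100 mg = 70 mg.
brovafloxacin: 20–49 mL/min → 75% of 800 mg = 600 mg.
Total = 70 + 600 = 670 mg.

670 mg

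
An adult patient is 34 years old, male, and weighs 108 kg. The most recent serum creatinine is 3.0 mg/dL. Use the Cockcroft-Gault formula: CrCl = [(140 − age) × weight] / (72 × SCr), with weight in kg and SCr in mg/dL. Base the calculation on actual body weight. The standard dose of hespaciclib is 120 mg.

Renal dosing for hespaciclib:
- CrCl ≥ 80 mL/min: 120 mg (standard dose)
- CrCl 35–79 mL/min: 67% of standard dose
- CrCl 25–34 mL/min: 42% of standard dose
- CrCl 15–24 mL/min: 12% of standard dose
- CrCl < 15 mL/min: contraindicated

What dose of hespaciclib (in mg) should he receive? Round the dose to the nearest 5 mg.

CrCl = (140 − 34) × 108 / (72 × 3) = 11448.0 / 216.00 ≈ 53.0 mL/min
CrCl ≈ 53 mL/min → bracket 35–79 mL/min.
67% of 120 mg = 80.4 mg → 80 mg

80 mg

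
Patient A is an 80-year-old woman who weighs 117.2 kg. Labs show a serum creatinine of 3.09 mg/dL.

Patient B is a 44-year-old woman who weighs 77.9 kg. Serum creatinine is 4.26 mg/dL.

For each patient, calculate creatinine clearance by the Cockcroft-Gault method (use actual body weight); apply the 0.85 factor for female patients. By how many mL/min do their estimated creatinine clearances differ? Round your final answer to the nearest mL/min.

Patient A: CrCl = (140 − 80) × 117.2 / (72 × 3.09) × 0.85 = 7032.0 / 222.48 × 0.85 ≈ 26.9 mL/min
Patient B: CrCl = (140 − 44) × 77.9 / (72 × 4.26) × 0.85 = 7478.4 / 306.72 × 0.85 ≈ 20.7 mL/min
|26.9 − 20.7| = 6.2 mL/min

6 mL/min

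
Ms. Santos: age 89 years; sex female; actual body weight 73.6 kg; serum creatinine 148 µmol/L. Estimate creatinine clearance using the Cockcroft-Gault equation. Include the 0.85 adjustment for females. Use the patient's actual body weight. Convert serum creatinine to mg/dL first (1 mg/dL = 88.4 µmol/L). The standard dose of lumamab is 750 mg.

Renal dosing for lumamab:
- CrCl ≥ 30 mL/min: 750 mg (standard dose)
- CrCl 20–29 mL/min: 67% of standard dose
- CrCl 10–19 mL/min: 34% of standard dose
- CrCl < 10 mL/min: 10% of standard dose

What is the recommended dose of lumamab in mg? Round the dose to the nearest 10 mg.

500 mg

SCr = 148 / 88.4 = 1.674 mg/dL
CrCl = (140 − 89) × 73.6 / (72 × 1.674) × 0.85 = 3753.6 / 120.53 × 0.85 ≈ 26.5 mL/min
CrCl ≈ 26 mL/min → bracket 20–29 mL/min.
67% of 750 mg = 502.5 mg → 500 mg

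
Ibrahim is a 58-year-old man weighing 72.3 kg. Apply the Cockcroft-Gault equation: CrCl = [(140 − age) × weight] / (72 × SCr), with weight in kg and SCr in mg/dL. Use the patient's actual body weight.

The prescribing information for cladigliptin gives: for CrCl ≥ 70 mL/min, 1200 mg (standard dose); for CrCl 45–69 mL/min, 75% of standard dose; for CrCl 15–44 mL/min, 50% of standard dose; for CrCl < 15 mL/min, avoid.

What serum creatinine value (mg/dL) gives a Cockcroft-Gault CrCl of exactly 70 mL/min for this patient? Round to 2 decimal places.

Standard dose requires CrCl ≥ 70 mL/min.
Set (140 − 58) × 72.3 / (72 × SCr) = 70
SCr = (140 − 58) × 72.3 / (72 × 70) = 1.176 mg/dL

1.18 mg/dL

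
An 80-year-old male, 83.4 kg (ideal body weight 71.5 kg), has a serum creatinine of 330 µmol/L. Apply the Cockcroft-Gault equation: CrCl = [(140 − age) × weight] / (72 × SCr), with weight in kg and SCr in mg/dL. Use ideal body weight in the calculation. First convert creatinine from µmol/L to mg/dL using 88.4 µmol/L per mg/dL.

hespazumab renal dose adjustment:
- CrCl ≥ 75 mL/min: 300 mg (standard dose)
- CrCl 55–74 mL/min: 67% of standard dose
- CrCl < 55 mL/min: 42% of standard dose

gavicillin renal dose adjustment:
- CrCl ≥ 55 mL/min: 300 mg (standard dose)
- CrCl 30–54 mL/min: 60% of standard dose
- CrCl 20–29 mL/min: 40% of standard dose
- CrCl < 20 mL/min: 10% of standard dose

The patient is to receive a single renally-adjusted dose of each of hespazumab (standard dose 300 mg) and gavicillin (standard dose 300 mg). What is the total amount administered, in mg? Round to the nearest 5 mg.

SCr = 330 / 88.4 = 3.733 mg/dL
CrCl = (140 − 80) × 71.5 / (72 × 3.733) = 4290.0 / 268.78 ≈ 16.0 mL/min
CrCl ≈ 16 mL/min.
hespazumab: < 55 mL/min → 42% of 300 mg = 126 mg.
gavicillin: < 20 mL/min → 10% of 300 mg = 30 mg.
Total = 126 + 30 = 156 mg.

155 mg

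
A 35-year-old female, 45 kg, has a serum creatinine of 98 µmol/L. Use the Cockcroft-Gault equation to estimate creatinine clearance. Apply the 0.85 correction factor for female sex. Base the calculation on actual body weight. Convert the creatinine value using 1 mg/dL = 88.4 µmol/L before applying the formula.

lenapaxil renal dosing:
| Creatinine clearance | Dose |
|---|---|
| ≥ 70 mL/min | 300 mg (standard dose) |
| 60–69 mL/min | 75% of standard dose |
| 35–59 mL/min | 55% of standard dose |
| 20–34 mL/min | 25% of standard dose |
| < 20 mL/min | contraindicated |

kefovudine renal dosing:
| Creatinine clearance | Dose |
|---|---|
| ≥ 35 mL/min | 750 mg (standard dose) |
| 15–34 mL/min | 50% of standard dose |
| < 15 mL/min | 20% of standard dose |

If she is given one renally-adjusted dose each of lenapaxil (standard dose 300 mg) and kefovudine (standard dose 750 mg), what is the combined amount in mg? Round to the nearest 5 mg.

915 mg

SCr = 98 / 88.4 = 1.109 mg/dL
CrCl = (140 − 35) × 45 / (72 × 1.109) × 0.85 = 4725.0 / 79.85 × 0.85 ≈ 50.3 mL/min
CrCl ≈ 50 mL/min.
lenapaxil: 35–59 mL/min → 55% of 300 mg = 165 mg.
kefovudine: ≥ 35 mL/min → 100% of 750 mg = 750 mg.
Total = 165 + 750 = 915 mg.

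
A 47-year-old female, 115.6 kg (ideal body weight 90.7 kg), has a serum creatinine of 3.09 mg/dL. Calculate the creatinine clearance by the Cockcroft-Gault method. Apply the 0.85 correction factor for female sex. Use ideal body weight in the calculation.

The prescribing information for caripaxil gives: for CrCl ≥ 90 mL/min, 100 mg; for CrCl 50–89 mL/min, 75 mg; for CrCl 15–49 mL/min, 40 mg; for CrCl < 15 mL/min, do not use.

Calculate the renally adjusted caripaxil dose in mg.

40 mg

CrCl = (140 − 47) × 90.7 / (72 × 3.09) × 0.85 = 8435.1 / 222.48 × 0.85 ≈ 32.2 mL/min
CrCl ≈ 32 mL/min → bracket 15–49 mL/min.
Dose for this bracket: 40 mg.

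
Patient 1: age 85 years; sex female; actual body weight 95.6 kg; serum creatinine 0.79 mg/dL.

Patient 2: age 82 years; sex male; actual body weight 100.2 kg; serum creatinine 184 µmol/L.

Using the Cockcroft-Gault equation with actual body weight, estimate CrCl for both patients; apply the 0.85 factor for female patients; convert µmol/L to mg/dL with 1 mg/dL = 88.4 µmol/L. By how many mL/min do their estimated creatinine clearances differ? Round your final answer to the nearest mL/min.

40 mL/min

Patient 1: CrCl = (140 − 85) × 95.6 / (72 × 0.79) × 0.85 = 5258.0 / 56.88 × 0.85 ≈ 78.6 mL/min
Patient 2: SCr = 184 / 88.4 = 2.081 mg/dL
Patient 2: CrCl = (140 − 82) × 100.2 / (72 × 2.081) = 5811.6 / 149.83 ≈ 38.8 mL/min
|78.6 − 38.8| = 39.8 mL/min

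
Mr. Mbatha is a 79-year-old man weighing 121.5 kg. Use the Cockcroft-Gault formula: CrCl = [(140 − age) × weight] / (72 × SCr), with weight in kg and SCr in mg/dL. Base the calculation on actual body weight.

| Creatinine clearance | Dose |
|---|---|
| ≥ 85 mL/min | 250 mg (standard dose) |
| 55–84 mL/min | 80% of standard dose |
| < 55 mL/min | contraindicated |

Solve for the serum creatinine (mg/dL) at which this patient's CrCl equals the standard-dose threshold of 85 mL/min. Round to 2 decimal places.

Standard dose requires CrCl ≥ 85 mL/min.
Set (140 − 79) × 121.5 / (72 × SCr) = 85
SCr = (140 − 79) × 121.5 / (72 × 85) = 1.211 mg/dL

1.21 mg/dL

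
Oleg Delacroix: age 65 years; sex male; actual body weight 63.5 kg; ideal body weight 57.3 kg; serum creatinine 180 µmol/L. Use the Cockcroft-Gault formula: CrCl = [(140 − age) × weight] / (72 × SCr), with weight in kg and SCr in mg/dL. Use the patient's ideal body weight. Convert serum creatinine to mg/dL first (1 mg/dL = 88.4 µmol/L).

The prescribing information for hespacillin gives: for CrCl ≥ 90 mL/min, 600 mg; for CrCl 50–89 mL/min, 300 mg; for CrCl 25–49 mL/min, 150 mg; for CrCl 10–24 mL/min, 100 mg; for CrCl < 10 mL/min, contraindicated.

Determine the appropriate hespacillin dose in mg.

150 mg

SCr = 180 / 88.4 = 2.036 mg/dL
CrCl = (140 − 65) × 57.3 / (72 × 2.036) = 4297.5 / 146.59 ≈ 29.3 mL/min
CrCl ≈ 29 mL/min → bracket 25–49 mL/min.
Dose for this bracket: 150 mg.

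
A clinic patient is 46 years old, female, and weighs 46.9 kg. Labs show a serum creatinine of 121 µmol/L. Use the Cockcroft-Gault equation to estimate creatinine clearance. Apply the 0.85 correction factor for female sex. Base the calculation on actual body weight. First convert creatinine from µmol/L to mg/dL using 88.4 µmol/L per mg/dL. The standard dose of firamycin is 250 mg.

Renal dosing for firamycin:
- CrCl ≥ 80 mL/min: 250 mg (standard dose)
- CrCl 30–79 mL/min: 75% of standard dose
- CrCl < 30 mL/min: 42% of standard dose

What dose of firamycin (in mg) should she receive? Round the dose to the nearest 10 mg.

SCr = 121 / 88.4 = 1.369 mg/dL
CrCl = (140 − 46) × 46.9 / (72 × 1.369) × 0.85 = 4408.6 / 98.57 × 0.85 ≈ 38.0 mL/min
CrCl ≈ 38 mL/min → bracket 30–79 mL/min.
75% of 250 mg = 187.5 mg → 190 mg

190 mg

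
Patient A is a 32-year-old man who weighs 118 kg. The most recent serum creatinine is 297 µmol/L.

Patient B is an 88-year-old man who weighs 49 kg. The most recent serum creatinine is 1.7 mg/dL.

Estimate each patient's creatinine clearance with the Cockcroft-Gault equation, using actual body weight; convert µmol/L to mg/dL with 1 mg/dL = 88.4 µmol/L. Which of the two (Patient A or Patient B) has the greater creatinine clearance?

Patient A

Patient A: SCr = 297 / 88.4 = 3.36 mg/dL
Patient A: CrCl = (140 − 32) × 118 / (72 × 3.36) = 12744.0 / 241.92 ≈ 52.7 mL/min
Patient B: CrCl = (140 − 88) × 49 / (72 × 1.7) = 2548.0 / 122.40 ≈ 20.8 mL/min
52.7 vs 20.8 mL/min → Patient A is higher.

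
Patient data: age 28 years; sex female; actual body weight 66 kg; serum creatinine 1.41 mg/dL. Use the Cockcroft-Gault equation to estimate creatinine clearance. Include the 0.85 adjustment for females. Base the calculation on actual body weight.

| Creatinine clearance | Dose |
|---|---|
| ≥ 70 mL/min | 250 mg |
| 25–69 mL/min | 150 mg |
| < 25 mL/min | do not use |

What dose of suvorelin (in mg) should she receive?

CrCl = (140 − 28) × 66 / (72 × 1.41) × 0.85 = 7392.0 / 101.52 × 0.85 ≈ 61.9 mL/min
CrCl ≈ 62 mL/min → bracket 25–69 mL/min.
Dose for this bracket: 150 mg.

150 mg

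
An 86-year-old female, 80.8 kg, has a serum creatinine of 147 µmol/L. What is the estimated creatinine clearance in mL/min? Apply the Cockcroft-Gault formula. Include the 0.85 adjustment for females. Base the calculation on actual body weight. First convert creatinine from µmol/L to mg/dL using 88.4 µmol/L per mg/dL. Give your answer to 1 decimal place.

31.0 mL/min

SCr = 147 / 88.4 = 1.663 mg/dL
CrCl = (140 − 86) × 80.8 / (72 × 1.663) × 0.85 = 4363.2 / 119.74 × 0.85 ≈ 31.0 mL/min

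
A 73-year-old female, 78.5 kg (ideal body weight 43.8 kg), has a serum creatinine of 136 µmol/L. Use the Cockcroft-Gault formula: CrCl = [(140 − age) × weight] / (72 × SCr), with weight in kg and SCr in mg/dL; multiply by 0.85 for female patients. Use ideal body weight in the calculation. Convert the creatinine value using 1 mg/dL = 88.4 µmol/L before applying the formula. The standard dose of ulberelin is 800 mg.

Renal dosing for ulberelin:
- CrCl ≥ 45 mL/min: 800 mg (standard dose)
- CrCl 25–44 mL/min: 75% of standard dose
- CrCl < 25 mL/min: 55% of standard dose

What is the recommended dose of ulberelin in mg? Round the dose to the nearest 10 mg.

SCr = 136 / 88.4 = 1.538 mg/dL
CrCl = (140 − 73) × 43.8 / (72 × 1.538) × 0.85 = 2934.6 / 110.74 × 0.85 ≈ 22.5 mL/min
CrCl ≈ 23 mL/min → bracket < 25 mL/min.
55% of 800 mg = 440 mg

440 mg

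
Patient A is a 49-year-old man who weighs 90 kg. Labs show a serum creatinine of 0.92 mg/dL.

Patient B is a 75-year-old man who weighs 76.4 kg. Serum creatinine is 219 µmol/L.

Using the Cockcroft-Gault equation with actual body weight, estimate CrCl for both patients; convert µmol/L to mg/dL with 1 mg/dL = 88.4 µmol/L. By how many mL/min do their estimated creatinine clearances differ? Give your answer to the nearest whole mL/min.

96 mL/min

Patient A: CrCl = (140 − 49) × 90 / (72 × 0.92) = 8190.0 / 66.24 ≈ 123.6 mL/min
Patient B: SCr = 219 / 88.4 = 2.477 mg/dL
Patient B: CrCl = (140 − 75) × 76.4 / (72 × 2.477) = 4966.0 / 178.34 ≈ 27.8 mL/min
|123.6 − 27.8| = 95.8 mL/min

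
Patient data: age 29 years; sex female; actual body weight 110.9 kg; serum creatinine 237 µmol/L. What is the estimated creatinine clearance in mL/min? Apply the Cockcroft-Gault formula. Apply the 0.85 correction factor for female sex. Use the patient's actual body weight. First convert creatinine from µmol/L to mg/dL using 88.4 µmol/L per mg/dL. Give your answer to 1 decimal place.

54.2 mL/min

SCr = 237 / 88.4 = 2.681 mg/dL
CrCl = (140 − 29) × 110.9 / (72 × 2.681) × 0.85 = 12309.9 / 193.03 × 0.85 ≈ 54.2 mL/min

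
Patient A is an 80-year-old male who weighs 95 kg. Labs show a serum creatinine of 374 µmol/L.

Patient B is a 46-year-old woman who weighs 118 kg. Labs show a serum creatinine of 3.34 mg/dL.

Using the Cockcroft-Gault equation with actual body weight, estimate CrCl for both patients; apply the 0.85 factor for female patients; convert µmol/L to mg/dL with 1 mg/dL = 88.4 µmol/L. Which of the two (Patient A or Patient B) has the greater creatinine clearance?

Patient A: SCr = 374 / 88.4 = 4.231 mg/dL
Patient A: CrCl = (140 − 80) × 95 / (72 × 4.231) = 5700.0 / 304.63 ≈ 18.7 mL/min
Patient B: CrCl = (140 − 46) × 118 / (72 × 3.34) × 0.85 = 11092.0 / 240.48 × 0.85 ≈ 39.2 mL/min
18.7 vs 39.2 mL/min → Patient B is higher.

Patient B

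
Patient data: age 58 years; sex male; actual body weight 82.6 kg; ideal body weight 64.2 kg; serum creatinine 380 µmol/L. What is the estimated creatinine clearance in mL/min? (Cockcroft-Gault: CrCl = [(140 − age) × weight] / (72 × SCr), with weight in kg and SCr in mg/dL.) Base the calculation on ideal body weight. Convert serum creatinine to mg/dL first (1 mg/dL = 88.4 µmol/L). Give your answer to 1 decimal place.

17.0 mL/min

SCr = 380 / 88.4 = 4.299 mg/dL
CrCl = (140 − 58) × 64.2 / (72 × 4.299) = 5264.4 / 309.53 ≈ 17.0 mL/min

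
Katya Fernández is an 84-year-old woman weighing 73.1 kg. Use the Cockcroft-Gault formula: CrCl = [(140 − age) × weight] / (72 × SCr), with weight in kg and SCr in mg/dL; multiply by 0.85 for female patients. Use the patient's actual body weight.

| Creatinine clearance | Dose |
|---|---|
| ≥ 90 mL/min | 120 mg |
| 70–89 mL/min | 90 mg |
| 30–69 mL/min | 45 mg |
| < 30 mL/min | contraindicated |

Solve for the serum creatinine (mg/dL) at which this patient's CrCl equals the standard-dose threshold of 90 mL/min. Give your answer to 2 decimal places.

Standard dose requires CrCl ≥ 90 mL/min.
Set (140 − 84) × 73.1 × 0.85 / (72 × SCr) = 90
SCr = (140 − 84) × 73.1 × 0.85 / (72 × 90) = 0.537 mg/dL

0.54 mg/dL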